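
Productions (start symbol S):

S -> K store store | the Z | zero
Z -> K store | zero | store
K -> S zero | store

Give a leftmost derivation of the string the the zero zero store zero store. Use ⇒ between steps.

S ⇒ the Z ⇒ the K store ⇒ the S zero store ⇒ the the Z zero store ⇒ the the K store zero store ⇒ the the S zero store zero store ⇒ the the zero zero store zero store

S ⇒ the Z   [S -> the Z]
the Z ⇒ the K store   [Z -> K store]
the K store ⇒ the S zero store   [K -> S zero]
the S zero store ⇒ the the Z zero store   [S -> the Z]
the the Z zero store ⇒ the the K store zero store   [Z -> K store]
the the K store zero store ⇒ the the S zero store zero store   [K -> S zero]
the the S zero store zero store ⇒ the the zero zero store zero store   [S -> zero]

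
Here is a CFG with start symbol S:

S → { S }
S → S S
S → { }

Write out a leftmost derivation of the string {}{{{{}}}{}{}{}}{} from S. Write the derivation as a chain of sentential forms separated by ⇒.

S⇒SS⇒SSS⇒{}SS⇒{}{S}S⇒{}{SS}S⇒{}{SSS}S⇒{}{{S}SS}S⇒{}{{{S}}SS}S⇒{}{{{{}}}SS}S⇒{}{{{{}}}SSS}S⇒{}{{{{}}}{}SS}S⇒{}{{{{}}}{}{}S}S⇒{}{{{{}}}{}{}{}}S⇒{}{{{{}}}{}{}{}}{}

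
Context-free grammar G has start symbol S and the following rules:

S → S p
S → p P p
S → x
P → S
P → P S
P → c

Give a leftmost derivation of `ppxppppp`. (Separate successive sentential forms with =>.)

S => pPp => pSp => pSpp => ppPppp => ppSppp => ppSpppp => ppSppppp => ppxppppp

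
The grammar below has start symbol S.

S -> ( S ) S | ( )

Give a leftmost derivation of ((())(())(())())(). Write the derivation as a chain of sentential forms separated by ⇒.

S ⇒ (S)S   [S -> ( S ) S]
(S)S ⇒ ((S)S)S   [S -> ( S ) S]
((S)S)S ⇒ ((())S)S   [S -> ( )]
((())S)S ⇒ ((())(S)S)S   [S -> ( S ) S]
((())(S)S)S ⇒ ((())(())S)S   [S -> ( )]
((())(())S)S ⇒ ((())(())(S)S)S   [S -> ( S ) S]
((())(())(S)S)S ⇒ ((())(())(())S)S   [S -> ( )]
((())(())(())S)S ⇒ ((())(())(())())S   [S -> ( )]
((())(())(())())S ⇒ ((())(())(())())()   [S -> ( )]

S ⇒ (S)S ⇒ ((S)S)S ⇒ ((())S)S ⇒ ((())(S)S)S ⇒ ((())(())S)S ⇒ ((())(())(S)S)S ⇒ ((())(())(())S)S ⇒ ((())(())(())())S ⇒ ((())(())(())())()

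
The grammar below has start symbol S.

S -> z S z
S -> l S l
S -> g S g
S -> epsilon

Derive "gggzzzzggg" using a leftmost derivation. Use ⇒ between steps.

S ⇒ gSg ⇒ ggSgg ⇒ gggSggg ⇒ gggzSzggg ⇒ gggzzSzzggg ⇒ gggzzzzggg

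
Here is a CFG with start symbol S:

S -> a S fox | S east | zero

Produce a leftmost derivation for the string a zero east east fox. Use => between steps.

S => a S fox => a S east fox => a S east east fox => a zero east east fox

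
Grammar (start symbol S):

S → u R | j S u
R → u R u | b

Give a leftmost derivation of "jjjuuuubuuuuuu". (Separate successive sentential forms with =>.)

S=>jSu=>jjSuu=>jjjSuuu=>jjjuRuuu=>jjjuuRuuuu=>jjjuuuRuuuuu=>jjjuuuuRuuuuuu=>jjjuuuubuuuuuu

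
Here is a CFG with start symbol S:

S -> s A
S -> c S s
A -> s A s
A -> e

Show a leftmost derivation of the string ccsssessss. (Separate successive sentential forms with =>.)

S=>cSs=>ccSss=>ccsAss=>ccssAsss=>ccsssAssss=>ccsssessss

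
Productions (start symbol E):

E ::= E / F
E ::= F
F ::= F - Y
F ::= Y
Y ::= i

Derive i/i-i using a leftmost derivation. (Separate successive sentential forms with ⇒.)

E ⇒ E/F   [E ::= E / F]
E/F ⇒ F/F   [E ::= F]
F/F ⇒ Y/F   [F ::= Y]
Y/F ⇒ i/F   [Y ::= i]
i/F ⇒ i/F-Y   [F ::= F - Y]
i/F-Y ⇒ i/Y-Y   [F ::= Y]
i/Y-Y ⇒ i/i-Y   [Y ::= i]
i/i-Y ⇒ i/i-i   [Y ::= i]

E ⇒ E/F ⇒ F/F ⇒ Y/F ⇒ i/F ⇒ i/F-Y ⇒ i/Y-Y ⇒ i/i-Y ⇒ i/i-i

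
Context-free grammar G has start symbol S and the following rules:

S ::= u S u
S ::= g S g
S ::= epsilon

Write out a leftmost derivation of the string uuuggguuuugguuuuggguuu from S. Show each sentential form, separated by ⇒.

S ⇒ uSu ⇒ uuSuu ⇒ uuuSuuu ⇒ uuugSguuu ⇒ uuuggSgguuu ⇒ uuugggSggguuu ⇒ uuuggguSuggguuu ⇒ uuuggguuSuuggguuu ⇒ uuuggguuuSuuuggguuu ⇒ uuuggguuuuSuuuuggguuu ⇒ uuuggguuuugSguuuuggguuu ⇒ uuuggguuuugguuuuggguuu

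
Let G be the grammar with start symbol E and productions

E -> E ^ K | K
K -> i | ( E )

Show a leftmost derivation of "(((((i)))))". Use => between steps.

E => K => (E) => (K) => ((E)) => ((K)) => (((E))) => (((K))) => ((((E)))) => ((((K)))) => (((((E))))) => (((((K))))) => (((((i)))))

E => K   [E -> K]
K => (E)   [K -> ( E )]
(E) => (K)   [E -> K]
(K) => ((E))   [K -> ( E )]
((E)) => ((K))   [E -> K]
((K)) => (((E)))   [K -> ( E )]
(((E))) => (((K)))   [E -> K]
(((K))) => ((((E))))   [K -> ( E )]
((((E)))) => ((((K))))   [E -> K]
((((K)))) => (((((E)))))   [K -> ( E )]
(((((E))))) => (((((K)))))   [E -> K]
(((((K))))) => (((((i)))))   [K -> i]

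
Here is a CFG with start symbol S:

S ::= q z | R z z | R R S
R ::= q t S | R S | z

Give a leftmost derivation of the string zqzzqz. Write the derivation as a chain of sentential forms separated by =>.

S => RRS => RSRS => zSRS => zqzRS => zqzzS => zqzzqz

S => RRS   [S ::= R R S]
RRS => RSRS   [R ::= R S]
RSRS => zSRS   [R ::= z]
zSRS => zqzRS   [S ::= q z]
zqzRS => zqzzS   [R ::= z]
zqzzS => zqzzqz   [S ::= q z]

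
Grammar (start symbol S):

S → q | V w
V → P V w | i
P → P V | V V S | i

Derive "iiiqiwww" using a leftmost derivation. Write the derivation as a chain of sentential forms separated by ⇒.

S ⇒ Vw ⇒ PVww ⇒ iVww ⇒ iPVwww ⇒ iVVSVwww ⇒ iiVSVwww ⇒ iiiSVwww ⇒ iiiqVwww ⇒ iiiqiwww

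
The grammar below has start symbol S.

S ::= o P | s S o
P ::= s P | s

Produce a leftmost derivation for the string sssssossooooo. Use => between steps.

S => sSo => ssSoo => sssSooo => ssssSoooo => sssssSooooo => sssssoPooooo => sssssosPooooo => sssssossooooo

S => sSo   [S ::= s S o]
sSo => ssSoo   [S ::= s S o]
ssSoo => sssSooo   [S ::= s S o]
sssSooo => ssssSoooo   [S ::= s S o]
ssssSoooo => sssssSooooo   [S ::= s S o]
sssssSooooo => sssssoPooooo   [S ::= o P]
sssssoPooooo => sssssosPooooo   [P ::= s P]
sssssosPooooo => sssssossooooo   [P ::= s]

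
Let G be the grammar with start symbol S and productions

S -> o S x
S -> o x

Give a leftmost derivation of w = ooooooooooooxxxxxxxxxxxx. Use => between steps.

S => oSx => ooSxx => oooSxxx => ooooSxxxx => oooooSxxxxx => ooooooSxxxxxx => oooooooSxxxxxxx => ooooooooSxxxxxxxx => oooooooooSxxxxxxxxx => ooooooooooSxxxxxxxxxx => oooooooooooSxxxxxxxxxxx => ooooooooooooxxxxxxxxxxxx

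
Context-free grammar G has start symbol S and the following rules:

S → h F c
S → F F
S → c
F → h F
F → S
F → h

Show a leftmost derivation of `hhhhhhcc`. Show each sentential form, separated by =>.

S => hFc   [S → h F c]
hFc => hSc   [F → S]
hSc => hhFcc   [S → h F c]
hhFcc => hhScc   [F → S]
hhScc => hhFFcc   [S → F F]
hhFFcc => hhhFFcc   [F → h F]
hhhFFcc => hhhhFcc   [F → h]
hhhhFcc => hhhhhFcc   [F → h F]
hhhhhFcc => hhhhhhcc   [F → h]

S => hFc => hSc => hhFcc => hhScc => hhFFcc => hhhFFcc => hhhhFcc => hhhhhFcc => hhhhhhcc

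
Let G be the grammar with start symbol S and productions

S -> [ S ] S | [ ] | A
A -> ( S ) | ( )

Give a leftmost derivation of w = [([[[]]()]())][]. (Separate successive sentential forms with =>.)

S => [S]S => [A]S => [(S)]S => [([S]S)]S => [([[S]S]S)]S => [([[[]]S]S)]S => [([[[]]A]S)]S => [([[[]]()]S)]S => [([[[]]()]A)]S => [([[[]]()]())]S => [([[[]]()]())][]

S => [S]S   [S -> [ S ] S]
[S]S => [A]S   [S -> A]
[A]S => [(S)]S   [A -> ( S )]
[(S)]S => [([S]S)]S   [S -> [ S ] S]
[([S]S)]S => [([[S]S]S)]S   [S -> [ S ] S]
[([[S]S]S)]S => [([[[]]S]S)]S   [S -> [ ]]
[([[[]]S]S)]S => [([[[]]A]S)]S   [S -> A]
[([[[]]A]S)]S => [([[[]]()]S)]S   [A -> ( )]
[([[[]]()]S)]S => [([[[]]()]A)]S   [S -> A]
[([[[]]()]A)]S => [([[[]]()]())]S   [A -> ( )]
[([[[]]()]())]S => [([[[]]()]())][]   [S -> [ ]]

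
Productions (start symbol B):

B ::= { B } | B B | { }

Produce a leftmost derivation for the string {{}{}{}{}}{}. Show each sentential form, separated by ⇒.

B ⇒ BB   [B ::= B B]
BB ⇒ {B}B   [B ::= { B }]
{B}B ⇒ {BB}B   [B ::= B B]
{BB}B ⇒ {BBB}B   [B ::= B B]
{BBB}B ⇒ {BBBB}B   [B ::= B B]
{BBBB}B ⇒ {{}BBB}B   [B ::= { }]
{{}BBB}B ⇒ {{}{}BB}B   [B ::= { }]
{{}{}BB}B ⇒ {{}{}{}B}B   [B ::= { }]
{{}{}{}B}B ⇒ {{}{}{}{}}B   [B ::= { }]
{{}{}{}{}}B ⇒ {{}{}{}{}}{}   [B ::= { }]

B⇒BB⇒{B}B⇒{BB}B⇒{BBB}B⇒{BBBB}B⇒{{}BBB}B⇒{{}{}BB}B⇒{{}{}{}B}B⇒{{}{}{}{}}B⇒{{}{}{}{}}{}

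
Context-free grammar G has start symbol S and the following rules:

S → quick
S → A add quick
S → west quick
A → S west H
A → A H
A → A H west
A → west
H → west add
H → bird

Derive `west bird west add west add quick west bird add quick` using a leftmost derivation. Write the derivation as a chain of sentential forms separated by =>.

S => A add quick => S west H add quick => A add quick west H add quick => A H west add quick west H add quick => A H H west add quick west H add quick => west H H west add quick west H add quick => west bird H west add quick west H add quick => west bird west add west add quick west H add quick => west bird west add west add quick west bird add quick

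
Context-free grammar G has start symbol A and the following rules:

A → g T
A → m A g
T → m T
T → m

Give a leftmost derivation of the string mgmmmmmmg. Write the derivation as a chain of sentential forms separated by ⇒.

A ⇒ mAg   [A → m A g]
mAg ⇒ mgTg   [A → g T]
mgTg ⇒ mgmTg   [T → m T]
mgmTg ⇒ mgmmTg   [T → m T]
mgmmTg ⇒ mgmmmTg   [T → m T]
mgmmmTg ⇒ mgmmmmTg   [T → m T]
mgmmmmTg ⇒ mgmmmmmTg   [T → m T]
mgmmmmmTg ⇒ mgmmmmmmg   [T → m]

A ⇒ mAg ⇒ mgTg ⇒ mgmTg ⇒ mgmmTg ⇒ mgmmmTg ⇒ mgmmmmTg ⇒ mgmmmmmTg ⇒ mgmmmmmmg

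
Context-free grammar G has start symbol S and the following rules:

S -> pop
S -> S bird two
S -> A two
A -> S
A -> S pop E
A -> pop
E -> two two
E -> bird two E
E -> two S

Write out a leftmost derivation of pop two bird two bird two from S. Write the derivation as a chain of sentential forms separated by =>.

S => S bird two => S bird two bird two => A two bird two bird two => S two bird two bird two => pop two bird two bird two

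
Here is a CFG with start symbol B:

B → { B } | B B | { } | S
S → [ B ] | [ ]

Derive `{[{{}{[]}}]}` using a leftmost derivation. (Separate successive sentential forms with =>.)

B => {B}   [B → { B }]
{B} => {S}   [B → S]
{S} => {[B]}   [S → [ B ]]
{[B]} => {[{B}]}   [B → { B }]
{[{B}]} => {[{BB}]}   [B → B B]
{[{BB}]} => {[{{}B}]}   [B → { }]
{[{{}B}]} => {[{{}{B}}]}   [B → { B }]
{[{{}{B}}]} => {[{{}{S}}]}   [B → S]
{[{{}{S}}]} => {[{{}{[]}}]}   [S → [ ]]

B => {B} => {S} => {[B]} => {[{B}]} => {[{BB}]} => {[{{}B}]} => {[{{}{B}}]} => {[{{}{S}}]} => {[{{}{[]}}]}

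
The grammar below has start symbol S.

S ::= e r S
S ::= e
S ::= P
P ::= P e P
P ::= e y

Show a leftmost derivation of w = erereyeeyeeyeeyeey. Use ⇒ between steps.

S ⇒ erS ⇒ ererS ⇒ ererP ⇒ ererPeP ⇒ ererPePeP ⇒ erereyePeP ⇒ erereyePePeP ⇒ erereyePePePeP ⇒ erereyeeyePePeP ⇒ erereyeeyeeyePeP ⇒ erereyeeyeeyeeyeP ⇒ erereyeeyeeyeeyeey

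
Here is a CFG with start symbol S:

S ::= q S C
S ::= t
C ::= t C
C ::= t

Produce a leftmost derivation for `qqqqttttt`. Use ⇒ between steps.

S ⇒ qSC ⇒ qqSCC ⇒ qqqSCCC ⇒ qqqqSCCCC ⇒ qqqqtCCCC ⇒ qqqqttCCC ⇒ qqqqtttCC ⇒ qqqqttttC ⇒ qqqqttttt

S ⇒ qSC   [S ::= q S C]
qSC ⇒ qqSCC   [S ::= q S C]
qqSCC ⇒ qqqSCCC   [S ::= q S C]
qqqSCCC ⇒ qqqqSCCCC   [S ::= q S C]
qqqqSCCCC ⇒ qqqqtCCCC   [S ::= t]
qqqqtCCCC ⇒ qqqqttCCC   [C ::= t]
qqqqttCCC ⇒ qqqqtttCC   [C ::= t]
qqqqtttCC ⇒ qqqqttttC   [C ::= t]
qqqqttttC ⇒ qqqqttttt   [C ::= t]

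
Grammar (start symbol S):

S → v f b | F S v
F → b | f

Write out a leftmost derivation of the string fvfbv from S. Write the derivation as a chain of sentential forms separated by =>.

S => FSv => fSv => fvfbv

S => FSv   [S → F S v]
FSv => fSv   [F → f]
fSv => fvfbv   [S → v f b]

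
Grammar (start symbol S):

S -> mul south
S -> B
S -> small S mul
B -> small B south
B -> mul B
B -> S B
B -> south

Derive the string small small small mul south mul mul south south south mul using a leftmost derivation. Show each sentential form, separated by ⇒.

S ⇒ small S mul ⇒ small B mul ⇒ small small B south mul ⇒ small small S B south mul ⇒ small small small S mul B south mul ⇒ small small small mul south mul B south mul ⇒ small small small mul south mul S B south mul ⇒ small small small mul south mul mul south B south mul ⇒ small small small mul south mul mul south south south mul

S ⇒ small S mul   [S -> small S mul]
small S mul ⇒ small B mul   [S -> B]
small B mul ⇒ small small B south mul   [B -> small B south]
small small B south mul ⇒ small small S B south mul   [B -> S B]
small small S B south mul ⇒ small small small S mul B south mul   [S -> small S mul]
small small small S mul B south mul ⇒ small small small mul south mul B south mul   [S -> mul south]
small small small mul south mul B south mul ⇒ small small small mul south mul S B south mul   [B -> S B]
small small small mul south mul S B south mul ⇒ small small small mul south mul mul south B south mul   [S -> mul south]
small small small mul south mul mul south B south mul ⇒ small small small mul south mul mul south south south mul   [B -> south]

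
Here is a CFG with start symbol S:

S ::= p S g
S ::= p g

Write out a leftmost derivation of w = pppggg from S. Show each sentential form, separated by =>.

S => pSg   [S ::= p S g]
pSg => ppSgg   [S ::= p S g]
ppSgg => pppggg   [S ::= p g]

S => pSg => ppSgg => pppggg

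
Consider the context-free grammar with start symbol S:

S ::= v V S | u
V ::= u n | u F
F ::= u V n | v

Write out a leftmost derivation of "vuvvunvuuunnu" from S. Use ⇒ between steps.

S ⇒ vVS ⇒ vuFS ⇒ vuvS ⇒ vuvvVS ⇒ vuvvunS ⇒ vuvvunvVS ⇒ vuvvunvuFS ⇒ vuvvunvuuVnS ⇒ vuvvunvuuunnS ⇒ vuvvunvuuunnu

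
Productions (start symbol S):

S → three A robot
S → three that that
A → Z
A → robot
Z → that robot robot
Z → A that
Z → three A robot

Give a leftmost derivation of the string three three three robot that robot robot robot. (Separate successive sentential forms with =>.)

S => three A robot => three Z robot => three three A robot robot => three three Z robot robot => three three three A robot robot robot => three three three Z robot robot robot => three three three A that robot robot robot => three three three robot that robot robot robot

S => three A robot   [S → three A robot]
three A robot => three Z robot   [A → Z]
three Z robot => three three A robot robot   [Z → three A robot]
three three A robot robot => three three Z robot robot   [A → Z]
three three Z robot robot => three three three A robot robot robot   [Z → three A robot]
three three three A robot robot robot => three three three Z robot robot robot   [A → Z]
three three three Z robot robot robot => three three three A that robot robot robot   [Z → A that]
three three three A that robot robot robot => three three three robot that robot robot robot   [A → robot]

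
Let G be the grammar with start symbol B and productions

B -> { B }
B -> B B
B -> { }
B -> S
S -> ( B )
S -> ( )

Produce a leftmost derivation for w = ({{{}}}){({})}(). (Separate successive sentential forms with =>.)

B => BB => SB => (B)B => ({B})B => ({{B}})B => ({{{}}})B => ({{{}}})BB => ({{{}}}){B}B => ({{{}}}){S}B => ({{{}}}){(B)}B => ({{{}}}){({})}B => ({{{}}}){({})}S => ({{{}}}){({})}()

B => BB   [B -> B B]
BB => SB   [B -> S]
SB => (B)B   [S -> ( B )]
(B)B => ({B})B   [B -> { B }]
({B})B => ({{B}})B   [B -> { B }]
({{B}})B => ({{{}}})B   [B -> { }]
({{{}}})B => ({{{}}})BB   [B -> B B]
({{{}}})BB => ({{{}}}){B}B   [B -> { B }]
({{{}}}){B}B => ({{{}}}){S}B   [B -> S]
({{{}}}){S}B => ({{{}}}){(B)}B   [S -> ( B )]
({{{}}}){(B)}B => ({{{}}}){({})}B   [B -> { }]
({{{}}}){({})}B => ({{{}}}){({})}S   [B -> S]
({{{}}}){({})}S => ({{{}}}){({})}()   [S -> ( )]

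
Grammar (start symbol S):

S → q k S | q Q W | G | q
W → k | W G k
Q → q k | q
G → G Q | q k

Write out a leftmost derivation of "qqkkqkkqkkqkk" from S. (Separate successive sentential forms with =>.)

S => qQW => qqkW => qqkWGk => qqkWGkGk => qqkWGkGkGk => qqkkGkGkGk => qqkkqkkGkGk => qqkkqkkqkkGk => qqkkqkkqkkqkk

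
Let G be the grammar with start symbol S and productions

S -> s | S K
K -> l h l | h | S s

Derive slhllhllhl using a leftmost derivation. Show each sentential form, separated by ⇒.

S ⇒ SK ⇒ SKK ⇒ SKKK ⇒ sKKK ⇒ slhlKK ⇒ slhllhlK ⇒ slhllhllhl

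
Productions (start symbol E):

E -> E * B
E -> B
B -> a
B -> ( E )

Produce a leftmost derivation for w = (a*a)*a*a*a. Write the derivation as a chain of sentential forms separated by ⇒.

E⇒E*B⇒E*B*B⇒E*B*B*B⇒B*B*B*B⇒(E)*B*B*B⇒(E*B)*B*B*B⇒(B*B)*B*B*B⇒(a*B)*B*B*B⇒(a*a)*B*B*B⇒(a*a)*a*B*B⇒(a*a)*a*a*B⇒(a*a)*a*a*a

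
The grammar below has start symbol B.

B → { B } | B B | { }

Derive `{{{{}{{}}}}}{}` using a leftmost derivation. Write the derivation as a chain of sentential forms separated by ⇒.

B⇒BB⇒{B}B⇒{{B}}B⇒{{{B}}}B⇒{{{BB}}}B⇒{{{{}B}}}B⇒{{{{}{B}}}}B⇒{{{{}{{}}}}}B⇒{{{{}{{}}}}}{}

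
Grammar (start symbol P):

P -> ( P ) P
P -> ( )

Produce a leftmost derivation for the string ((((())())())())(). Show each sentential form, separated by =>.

P => (P)P   [P -> ( P ) P]
(P)P => ((P)P)P   [P -> ( P ) P]
((P)P)P => (((P)P)P)P   [P -> ( P ) P]
(((P)P)P)P => ((((P)P)P)P)P   [P -> ( P ) P]
((((P)P)P)P)P => ((((())P)P)P)P   [P -> ( )]
((((())P)P)P)P => ((((())())P)P)P   [P -> ( )]
((((())())P)P)P => ((((())())())P)P   [P -> ( )]
((((())())())P)P => ((((())())())())P   [P -> ( )]
((((())())())())P => ((((())())())())()   [P -> ( )]

P=>(P)P=>((P)P)P=>(((P)P)P)P=>((((P)P)P)P)P=>((((())P)P)P)P=>((((())())P)P)P=>((((())())())P)P=>((((())())())())P=>((((())())())())()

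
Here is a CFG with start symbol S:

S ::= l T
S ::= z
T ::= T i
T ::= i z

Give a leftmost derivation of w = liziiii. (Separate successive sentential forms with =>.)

S => lT => lTi => lTii => lTiii => lTiiii => liziiii

S => lT   [S ::= l T]
lT => lTi   [T ::= T i]
lTi => lTii   [T ::= T i]
lTii => lTiii   [T ::= T i]
lTiii => lTiiii   [T ::= T i]
lTiiii => liziiii   [T ::= i z]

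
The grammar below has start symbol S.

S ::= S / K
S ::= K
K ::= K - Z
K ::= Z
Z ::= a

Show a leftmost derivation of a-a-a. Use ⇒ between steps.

S ⇒ K ⇒ K-Z ⇒ K-Z-Z ⇒ Z-Z-Z ⇒ a-Z-Z ⇒ a-a-Z ⇒ a-a-a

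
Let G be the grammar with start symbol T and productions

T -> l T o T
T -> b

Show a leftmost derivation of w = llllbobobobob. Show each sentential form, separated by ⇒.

T ⇒ lToT   [T -> l T o T]
lToT ⇒ llToToT   [T -> l T o T]
llToToT ⇒ lllToToToT   [T -> l T o T]
lllToToToT ⇒ llllToToToToT   [T -> l T o T]
llllToToToToT ⇒ llllboToToToT   [T -> b]
llllboToToToT ⇒ llllboboToToT   [T -> b]
llllboboToToT ⇒ llllboboboToT   [T -> b]
llllboboboToT ⇒ llllboboboboT   [T -> b]
llllboboboboT ⇒ llllbobobobob   [T -> b]

T ⇒ lToT ⇒ llToToT ⇒ lllToToToT ⇒ llllToToToToT ⇒ llllboToToToT ⇒ llllboboToToT ⇒ llllboboboToT ⇒ llllboboboboT ⇒ llllbobobobob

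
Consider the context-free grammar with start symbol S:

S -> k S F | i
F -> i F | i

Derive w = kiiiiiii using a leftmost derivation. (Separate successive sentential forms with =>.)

S => kSF => kiF => kiiF => kiiiF => kiiiiF => kiiiiiF => kiiiiiiF => kiiiiiii

S => kSF   [S -> k S F]
kSF => kiF   [S -> i]
kiF => kiiF   [F -> i F]
kiiF => kiiiF   [F -> i F]
kiiiF => kiiiiF   [F -> i F]
kiiiiF => kiiiiiF   [F -> i F]
kiiiiiF => kiiiiiiF   [F -> i F]
kiiiiiiF => kiiiiiii   [F -> i]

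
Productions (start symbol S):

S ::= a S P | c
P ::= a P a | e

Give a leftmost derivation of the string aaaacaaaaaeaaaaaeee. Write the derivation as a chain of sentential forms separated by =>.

S => aSP   [S ::= a S P]
aSP => aaSPP   [S ::= a S P]
aaSPP => aaaSPPP   [S ::= a S P]
aaaSPPP => aaaaSPPPP   [S ::= a S P]
aaaaSPPPP => aaaacPPPP   [S ::= c]
aaaacPPPP => aaaacaPaPPP   [P ::= a P a]
aaaacaPaPPP => aaaacaaPaaPPP   [P ::= a P a]
aaaacaaPaaPPP => aaaacaaaPaaaPPP   [P ::= a P a]
aaaacaaaPaaaPPP => aaaacaaaaPaaaaPPP   [P ::= a P a]
aaaacaaaaPaaaaPPP => aaaacaaaaaPaaaaaPPP   [P ::= a P a]
aaaacaaaaaPaaaaaPPP => aaaacaaaaaeaaaaaPPP   [P ::= e]
aaaacaaaaaeaaaaaPPP => aaaacaaaaaeaaaaaePP   [P ::= e]
aaaacaaaaaeaaaaaePP => aaaacaaaaaeaaaaaeeP   [P ::= e]
aaaacaaaaaeaaaaaeeP => aaaacaaaaaeaaaaaeee   [P ::= e]

S => aSP => aaSPP => aaaSPPP => aaaaSPPPP => aaaacPPPP => aaaacaPaPPP => aaaacaaPaaPPP => aaaacaaaPaaaPPP => aaaacaaaaPaaaaPPP => aaaacaaaaaPaaaaaPPP => aaaacaaaaaeaaaaaPPP => aaaacaaaaaeaaaaaePP => aaaacaaaaaeaaaaaeeP => aaaacaaaaaeaaaaaeee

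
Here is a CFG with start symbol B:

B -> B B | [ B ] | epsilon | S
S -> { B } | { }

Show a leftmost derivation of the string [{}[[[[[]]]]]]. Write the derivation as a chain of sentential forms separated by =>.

B => BB   [B -> B B]
BB => [B]B   [B -> [ B ]]
[B]B => [BB]B   [B -> B B]
[BB]B => [SB]B   [B -> S]
[SB]B => [{}B]B   [S -> { }]
[{}B]B => [{}[B]]B   [B -> [ B ]]
[{}[B]]B => [{}[[B]]]B   [B -> [ B ]]
[{}[[B]]]B => [{}[[BB]]]B   [B -> B B]
[{}[[BB]]]B => [{}[[[B]B]]]B   [B -> [ B ]]
[{}[[[B]B]]]B => [{}[[[[B]]B]]]B   [B -> [ B ]]
[{}[[[[B]]B]]]B => [{}[[[[[B]]]B]]]B   [B -> [ B ]]
[{}[[[[[B]]]B]]]B => [{}[[[[[]]]B]]]B   [B -> epsilon]
[{}[[[[[]]]B]]]B => [{}[[[[[]]]]]]B   [B -> epsilon]
[{}[[[[[]]]]]]B => [{}[[[[[]]]]]]   [B -> epsilon]

B => BB => [B]B => [BB]B => [SB]B => [{}B]B => [{}[B]]B => [{}[[B]]]B => [{}[[BB]]]B => [{}[[[B]B]]]B => [{}[[[[B]]B]]]B => [{}[[[[[B]]]B]]]B => [{}[[[[[]]]B]]]B => [{}[[[[[]]]]]]B => [{}[[[[[]]]]]]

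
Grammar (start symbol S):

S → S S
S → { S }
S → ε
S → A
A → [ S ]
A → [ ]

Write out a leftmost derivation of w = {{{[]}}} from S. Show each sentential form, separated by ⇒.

S ⇒ {S} ⇒ {SS} ⇒ {{S}S} ⇒ {{{S}}S} ⇒ {{{SS}}S} ⇒ {{{AS}}S} ⇒ {{{[]S}}S} ⇒ {{{[]}}S} ⇒ {{{[]}}}

S ⇒ {S}   [S → { S }]
{S} ⇒ {SS}   [S → S S]
{SS} ⇒ {{S}S}   [S → { S }]
{{S}S} ⇒ {{{S}}S}   [S → { S }]
{{{S}}S} ⇒ {{{SS}}S}   [S → S S]
{{{SS}}S} ⇒ {{{AS}}S}   [S → A]
{{{AS}}S} ⇒ {{{[]S}}S}   [A → [ ]]
{{{[]S}}S} ⇒ {{{[]}}S}   [S → ε]
{{{[]}}S} ⇒ {{{[]}}}   [S → ε]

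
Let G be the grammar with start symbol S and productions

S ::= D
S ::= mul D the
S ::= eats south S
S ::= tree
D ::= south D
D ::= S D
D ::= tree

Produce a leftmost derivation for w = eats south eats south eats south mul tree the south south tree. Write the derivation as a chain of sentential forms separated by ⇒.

S ⇒ eats south S   [S ::= eats south S]
eats south S ⇒ eats south eats south S   [S ::= eats south S]
eats south eats south S ⇒ eats south eats south eats south S   [S ::= eats south S]
eats south eats south eats south S ⇒ eats south eats south eats south D   [S ::= D]
eats south eats south eats south D ⇒ eats south eats south eats south S D   [D ::= S D]
eats south eats south eats south S D ⇒ eats south eats south eats south mul D the D   [S ::= mul D the]
eats south eats south eats south mul D the D ⇒ eats south eats south eats south mul tree the D   [D ::= tree]
eats south eats south eats south mul tree the D ⇒ eats south eats south eats south mul tree the south D   [D ::= south D]
eats south eats south eats south mul tree the south D ⇒ eats south eats south eats south mul tree the south south D   [D ::= south D]
eats south eats south eats south mul tree the south south D ⇒ eats south eats south eats south mul tree the south south tree   [D ::= tree]

S ⇒ eats south S ⇒ eats south eats south S ⇒ eats south eats south eats south S ⇒ eats south eats south eats south D ⇒ eats south eats south eats south S D ⇒ eats south eats south eats south mul D the D ⇒ eats south eats south eats south mul tree the D ⇒ eats south eats south eats south mul tree the south D ⇒ eats south eats south eats south mul tree the south south D ⇒ eats south eats south eats south mul tree the south south tree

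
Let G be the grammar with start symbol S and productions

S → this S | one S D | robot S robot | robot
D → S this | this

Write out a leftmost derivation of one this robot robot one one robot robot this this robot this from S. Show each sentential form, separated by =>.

S => one S D => one this S D => one this robot D => one this robot S this => one this robot robot S robot this => one this robot robot one S D robot this => one this robot robot one one S D D robot this => one this robot robot one one robot D D robot this => one this robot robot one one robot S this D robot this => one this robot robot one one robot robot this D robot this => one this robot robot one one robot robot this this robot this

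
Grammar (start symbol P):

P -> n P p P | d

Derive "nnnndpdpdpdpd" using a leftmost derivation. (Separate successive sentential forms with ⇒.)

P ⇒ nPpP ⇒ nnPpPpP ⇒ nnnPpPpPpP ⇒ nnnnPpPpPpPpP ⇒ nnnndpPpPpPpP ⇒ nnnndpdpPpPpP ⇒ nnnndpdpdpPpP ⇒ nnnndpdpdpdpP ⇒ nnnndpdpdpdpd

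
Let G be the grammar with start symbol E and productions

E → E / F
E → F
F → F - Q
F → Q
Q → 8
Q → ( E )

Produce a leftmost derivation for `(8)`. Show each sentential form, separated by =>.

E => F => Q => (E) => (F) => (Q) => (8)

E => F   [E → F]
F => Q   [F → Q]
Q => (E)   [Q → ( E )]
(E) => (F)   [E → F]
(F) => (Q)   [F → Q]
(Q) => (8)   [Q → 8]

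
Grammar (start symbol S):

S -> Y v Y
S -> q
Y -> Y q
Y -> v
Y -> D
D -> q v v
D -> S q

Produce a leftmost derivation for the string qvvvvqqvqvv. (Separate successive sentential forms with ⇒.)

S ⇒ YvY   [S -> Y v Y]
YvY ⇒ YqvY   [Y -> Y q]
YqvY ⇒ DqvY   [Y -> D]
DqvY ⇒ SqqvY   [D -> S q]
SqqvY ⇒ YvYqqvY   [S -> Y v Y]
YvYqqvY ⇒ DvYqqvY   [Y -> D]
DvYqqvY ⇒ qvvvYqqvY   [D -> q v v]
qvvvYqqvY ⇒ qvvvvqqvY   [Y -> v]
qvvvvqqvY ⇒ qvvvvqqvD   [Y -> D]
qvvvvqqvD ⇒ qvvvvqqvqvv   [D -> q v v]

S ⇒ YvY ⇒ YqvY ⇒ DqvY ⇒ SqqvY ⇒ YvYqqvY ⇒ DvYqqvY ⇒ qvvvYqqvY ⇒ qvvvvqqvY ⇒ qvvvvqqvD ⇒ qvvvvqqvqvv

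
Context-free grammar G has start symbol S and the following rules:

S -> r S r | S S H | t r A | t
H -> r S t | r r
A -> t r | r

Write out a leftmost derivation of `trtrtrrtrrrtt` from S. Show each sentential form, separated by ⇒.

S⇒SSH⇒trASH⇒trtrSH⇒trtrSSHH⇒trtrtrASHH⇒trtrtrrSHH⇒trtrtrrtHH⇒trtrtrrtrrH⇒trtrtrrtrrrSt⇒trtrtrrtrrrtt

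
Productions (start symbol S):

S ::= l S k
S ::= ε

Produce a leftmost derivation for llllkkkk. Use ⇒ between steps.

S⇒lSk⇒llSkk⇒lllSkkk⇒llllSkkkk⇒llllkkkk

S ⇒ lSk   [S ::= l S k]
lSk ⇒ llSkk   [S ::= l S k]
llSkk ⇒ lllSkkk   [S ::= l S k]
lllSkkk ⇒ llllSkkkk   [S ::= l S k]
llllSkkkk ⇒ llllkkkk   [S ::= ε]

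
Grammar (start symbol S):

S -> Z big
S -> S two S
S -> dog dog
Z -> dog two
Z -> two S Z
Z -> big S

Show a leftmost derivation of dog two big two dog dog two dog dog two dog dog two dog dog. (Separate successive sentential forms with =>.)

S => S two S => S two S two S => S two S two S two S => S two S two S two S two S => Z big two S two S two S two S => dog two big two S two S two S two S => dog two big two dog dog two S two S two S => dog two big two dog dog two dog dog two S two S => dog two big two dog dog two dog dog two dog dog two S => dog two big two dog dog two dog dog two dog dog two dog dog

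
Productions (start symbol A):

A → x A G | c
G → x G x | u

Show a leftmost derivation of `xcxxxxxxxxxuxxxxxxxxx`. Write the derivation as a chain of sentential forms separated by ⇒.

A⇒xAG⇒xcG⇒xcxGx⇒xcxxGxx⇒xcxxxGxxx⇒xcxxxxGxxxx⇒xcxxxxxGxxxxx⇒xcxxxxxxGxxxxxx⇒xcxxxxxxxGxxxxxxx⇒xcxxxxxxxxGxxxxxxxx⇒xcxxxxxxxxxGxxxxxxxxx⇒xcxxxxxxxxxuxxxxxxxxx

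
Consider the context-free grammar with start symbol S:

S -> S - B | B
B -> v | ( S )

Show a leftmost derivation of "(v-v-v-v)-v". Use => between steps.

S => S-B => B-B => (S)-B => (S-B)-B => (S-B-B)-B => (S-B-B-B)-B => (B-B-B-B)-B => (v-B-B-B)-B => (v-v-B-B)-B => (v-v-v-B)-B => (v-v-v-v)-B => (v-v-v-v)-v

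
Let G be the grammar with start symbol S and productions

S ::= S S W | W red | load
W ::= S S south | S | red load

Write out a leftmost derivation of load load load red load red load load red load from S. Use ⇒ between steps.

S ⇒ S S W ⇒ S S W S W ⇒ load S W S W ⇒ load S S W W S W ⇒ load load S W W S W ⇒ load load load W W S W ⇒ load load load red load W S W ⇒ load load load red load red load S W ⇒ load load load red load red load load W ⇒ load load load red load red load load red load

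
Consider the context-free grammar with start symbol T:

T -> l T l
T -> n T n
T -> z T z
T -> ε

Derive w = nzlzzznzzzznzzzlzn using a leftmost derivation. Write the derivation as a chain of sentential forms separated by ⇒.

T ⇒ nTn   [T -> n T n]
nTn ⇒ nzTzn   [T -> z T z]
nzTzn ⇒ nzlTlzn   [T -> l T l]
nzlTlzn ⇒ nzlzTzlzn   [T -> z T z]
nzlzTzlzn ⇒ nzlzzTzzlzn   [T -> z T z]
nzlzzTzzlzn ⇒ nzlzzzTzzzlzn   [T -> z T z]
nzlzzzTzzzlzn ⇒ nzlzzznTnzzzlzn   [T -> n T n]
nzlzzznTnzzzlzn ⇒ nzlzzznzTznzzzlzn   [T -> z T z]
nzlzzznzTznzzzlzn ⇒ nzlzzznzzTzznzzzlzn   [T -> z T z]
nzlzzznzzTzznzzzlzn ⇒ nzlzzznzzzznzzzlzn   [T -> ε]

T ⇒ nTn ⇒ nzTzn ⇒ nzlTlzn ⇒ nzlzTzlzn ⇒ nzlzzTzzlzn ⇒ nzlzzzTzzzlzn ⇒ nzlzzznTnzzzlzn ⇒ nzlzzznzTznzzzlzn ⇒ nzlzzznzzTzznzzzlzn ⇒ nzlzzznzzzznzzzlzn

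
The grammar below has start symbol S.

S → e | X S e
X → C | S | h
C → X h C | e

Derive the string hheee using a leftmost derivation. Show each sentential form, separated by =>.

S => XSe   [S → X S e]
XSe => CSe   [X → C]
CSe => XhCSe   [C → X h C]
XhCSe => hhCSe   [X → h]
hhCSe => hheSe   [C → e]
hheSe => hheee   [S → e]

S => XSe => CSe => XhCSe => hhCSe => hheSe => hheee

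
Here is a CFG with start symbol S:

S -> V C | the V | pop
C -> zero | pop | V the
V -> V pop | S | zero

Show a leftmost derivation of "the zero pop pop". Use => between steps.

S => the V => the S => the V C => the S C => the V C C => the zero C C => the zero pop C => the zero pop pop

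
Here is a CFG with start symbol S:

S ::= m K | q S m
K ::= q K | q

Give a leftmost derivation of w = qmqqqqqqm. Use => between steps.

S => qSm   [S ::= q S m]
qSm => qmKm   [S ::= m K]
qmKm => qmqKm   [K ::= q K]
qmqKm => qmqqKm   [K ::= q K]
qmqqKm => qmqqqKm   [K ::= q K]
qmqqqKm => qmqqqqKm   [K ::= q K]
qmqqqqKm => qmqqqqqKm   [K ::= q K]
qmqqqqqKm => qmqqqqqqm   [K ::= q]

S => qSm => qmKm => qmqKm => qmqqKm => qmqqqKm => qmqqqqKm => qmqqqqqKm => qmqqqqqqm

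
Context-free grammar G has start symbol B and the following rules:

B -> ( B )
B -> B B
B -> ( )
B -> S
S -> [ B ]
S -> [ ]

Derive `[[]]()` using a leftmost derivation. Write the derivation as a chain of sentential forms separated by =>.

B => BB   [B -> B B]
BB => SB   [B -> S]
SB => [B]B   [S -> [ B ]]
[B]B => [S]B   [B -> S]
[S]B => [[]]B   [S -> [ ]]
[[]]B => [[]]()   [B -> ( )]

B => BB => SB => [B]B => [S]B => [[]]B => [[]]()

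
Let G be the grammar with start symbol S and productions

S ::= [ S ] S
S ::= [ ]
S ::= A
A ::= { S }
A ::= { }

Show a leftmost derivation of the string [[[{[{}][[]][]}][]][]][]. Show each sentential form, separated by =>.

S => [S]S => [[S]S]S => [[[S]S]S]S => [[[A]S]S]S => [[[{S}]S]S]S => [[[{[S]S}]S]S]S => [[[{[A]S}]S]S]S => [[[{[{}]S}]S]S]S => [[[{[{}][S]S}]S]S]S => [[[{[{}][[]]S}]S]S]S => [[[{[{}][[]][]}]S]S]S => [[[{[{}][[]][]}][]]S]S => [[[{[{}][[]][]}][]][]]S => [[[{[{}][[]][]}][]][]][]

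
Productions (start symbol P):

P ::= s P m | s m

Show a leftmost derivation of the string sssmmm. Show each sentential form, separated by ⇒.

P ⇒ sPm ⇒ ssPmm ⇒ sssmmm

P ⇒ sPm   [P ::= s P m]
sPm ⇒ ssPmm   [P ::= s P m]
ssPmm ⇒ sssmmm   [P ::= s m]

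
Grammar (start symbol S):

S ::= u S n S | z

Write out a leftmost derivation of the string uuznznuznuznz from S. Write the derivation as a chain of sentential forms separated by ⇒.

S⇒uSnS⇒uuSnSnS⇒uuznSnS⇒uuznznS⇒uuznznuSnS⇒uuznznuznS⇒uuznznuznuSnS⇒uuznznuznuznS⇒uuznznuznuznz

S ⇒ uSnS   [S ::= u S n S]
uSnS ⇒ uuSnSnS   [S ::= u S n S]
uuSnSnS ⇒ uuznSnS   [S ::= z]
uuznSnS ⇒ uuznznS   [S ::= z]
uuznznS ⇒ uuznznuSnS   [S ::= u S n S]
uuznznuSnS ⇒ uuznznuznS   [S ::= z]
uuznznuznS ⇒ uuznznuznuSnS   [S ::= u S n S]
uuznznuznuSnS ⇒ uuznznuznuznS   [S ::= z]
uuznznuznuznS ⇒ uuznznuznuznz   [S ::= z]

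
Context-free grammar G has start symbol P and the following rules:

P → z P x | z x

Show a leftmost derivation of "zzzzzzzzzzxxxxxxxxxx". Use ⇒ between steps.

P ⇒ zPx ⇒ zzPxx ⇒ zzzPxxx ⇒ zzzzPxxxx ⇒ zzzzzPxxxxx ⇒ zzzzzzPxxxxxx ⇒ zzzzzzzPxxxxxxx ⇒ zzzzzzzzPxxxxxxxx ⇒ zzzzzzzzzPxxxxxxxxx ⇒ zzzzzzzzzzxxxxxxxxxx

P ⇒ zPx   [P → z P x]
zPx ⇒ zzPxx   [P → z P x]
zzPxx ⇒ zzzPxxx   [P → z P x]
zzzPxxx ⇒ zzzzPxxxx   [P → z P x]
zzzzPxxxx ⇒ zzzzzPxxxxx   [P → z P x]
zzzzzPxxxxx ⇒ zzzzzzPxxxxxx   [P → z P x]
zzzzzzPxxxxxx ⇒ zzzzzzzPxxxxxxx   [P → z P x]
zzzzzzzPxxxxxxx ⇒ zzzzzzzzPxxxxxxxx   [P → z P x]
zzzzzzzzPxxxxxxxx ⇒ zzzzzzzzzPxxxxxxxxx   [P → z P x]
zzzzzzzzzPxxxxxxxxx ⇒ zzzzzzzzzzxxxxxxxxxx   [P → z x]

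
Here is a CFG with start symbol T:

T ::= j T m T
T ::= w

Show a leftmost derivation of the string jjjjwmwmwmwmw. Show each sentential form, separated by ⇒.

T ⇒ jTmT ⇒ jjTmTmT ⇒ jjjTmTmTmT ⇒ jjjjTmTmTmTmT ⇒ jjjjwmTmTmTmT ⇒ jjjjwmwmTmTmT ⇒ jjjjwmwmwmTmT ⇒ jjjjwmwmwmwmT ⇒ jjjjwmwmwmwmw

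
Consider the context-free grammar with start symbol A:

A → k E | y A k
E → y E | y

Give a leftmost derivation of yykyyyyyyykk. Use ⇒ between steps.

A⇒yAk⇒yyAkk⇒yykEkk⇒yykyEkk⇒yykyyEkk⇒yykyyyEkk⇒yykyyyyEkk⇒yykyyyyyEkk⇒yykyyyyyyEkk⇒yykyyyyyyykk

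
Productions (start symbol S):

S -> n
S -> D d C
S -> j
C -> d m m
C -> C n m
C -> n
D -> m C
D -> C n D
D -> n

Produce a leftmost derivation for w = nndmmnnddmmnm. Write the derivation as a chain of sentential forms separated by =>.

S => DdC => CnDdC => nnDdC => nnCnDdC => nndmmnDdC => nndmmnndC => nndmmnndCnm => nndmmnnddmmnm

S => DdC   [S -> D d C]
DdC => CnDdC   [D -> C n D]
CnDdC => nnDdC   [C -> n]
nnDdC => nnCnDdC   [D -> C n D]
nnCnDdC => nndmmnDdC   [C -> d m m]
nndmmnDdC => nndmmnndC   [D -> n]
nndmmnndC => nndmmnndCnm   [C -> C n m]
nndmmnndCnm => nndmmnnddmmnm   [C -> d m m]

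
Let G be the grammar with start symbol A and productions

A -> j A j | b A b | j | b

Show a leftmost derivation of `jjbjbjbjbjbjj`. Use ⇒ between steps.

A ⇒ jAj ⇒ jjAjj ⇒ jjbAbjj ⇒ jjbjAjbjj ⇒ jjbjbAbjbjj ⇒ jjbjbjAjbjbjj ⇒ jjbjbjbjbjbjj

A ⇒ jAj   [A -> j A j]
jAj ⇒ jjAjj   [A -> j A j]
jjAjj ⇒ jjbAbjj   [A -> b A b]
jjbAbjj ⇒ jjbjAjbjj   [A -> j A j]
jjbjAjbjj ⇒ jjbjbAbjbjj   [A -> b A b]
jjbjbAbjbjj ⇒ jjbjbjAjbjbjj   [A -> j A j]
jjbjbjAjbjbjj ⇒ jjbjbjbjbjbjj   [A -> b]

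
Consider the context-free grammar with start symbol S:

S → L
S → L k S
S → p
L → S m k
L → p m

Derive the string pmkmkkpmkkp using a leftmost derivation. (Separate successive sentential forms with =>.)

S=>LkS=>SmkkS=>LkSmkkS=>SmkkSmkkS=>LmkkSmkkS=>SmkmkkSmkkS=>pmkmkkSmkkS=>pmkmkkpmkkS=>pmkmkkpmkkp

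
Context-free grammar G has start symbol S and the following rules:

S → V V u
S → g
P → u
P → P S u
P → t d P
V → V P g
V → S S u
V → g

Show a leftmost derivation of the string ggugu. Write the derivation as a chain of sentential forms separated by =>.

S => VVu => SSuVu => gSuVu => gguVu => ggugu

S => VVu   [S → V V u]
VVu => SSuVu   [V → S S u]
SSuVu => gSuVu   [S → g]
gSuVu => gguVu   [S → g]
gguVu => ggugu   [V → g]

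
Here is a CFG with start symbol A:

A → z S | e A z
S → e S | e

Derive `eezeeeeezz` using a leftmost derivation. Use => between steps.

A => eAz => eeAzz => eezSzz => eezeSzz => eezeeSzz => eezeeeSzz => eezeeeeSzz => eezeeeeezz

A => eAz   [A → e A z]
eAz => eeAzz   [A → e A z]
eeAzz => eezSzz   [A → z S]
eezSzz => eezeSzz   [S → e S]
eezeSzz => eezeeSzz   [S → e S]
eezeeSzz => eezeeeSzz   [S → e S]
eezeeeSzz => eezeeeeSzz   [S → e S]
eezeeeeSzz => eezeeeeezz   [S → e]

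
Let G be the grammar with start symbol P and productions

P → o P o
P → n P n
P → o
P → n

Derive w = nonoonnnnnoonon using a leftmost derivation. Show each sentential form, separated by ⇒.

P ⇒ nPn ⇒ noPon ⇒ nonPnon ⇒ nonoPonon ⇒ nonooPoonon ⇒ nonoonPnoonon ⇒ nonoonnPnnoonon ⇒ nonoonnnnnoonon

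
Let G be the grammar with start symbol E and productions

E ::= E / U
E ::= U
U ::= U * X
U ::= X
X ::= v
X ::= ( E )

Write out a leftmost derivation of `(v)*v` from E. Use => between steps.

E=>U=>U*X=>X*X=>(E)*X=>(U)*X=>(X)*X=>(v)*X=>(v)*v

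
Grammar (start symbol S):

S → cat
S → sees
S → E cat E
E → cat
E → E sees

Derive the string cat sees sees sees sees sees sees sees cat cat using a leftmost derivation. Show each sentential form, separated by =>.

S => E cat E => E sees cat E => E sees sees cat E => E sees sees sees cat E => E sees sees sees sees cat E => E sees sees sees sees sees cat E => E sees sees sees sees sees sees cat E => E sees sees sees sees sees sees sees cat E => cat sees sees sees sees sees sees sees cat E => cat sees sees sees sees sees sees sees cat cat

S => E cat E   [S → E cat E]
E cat E => E sees cat E   [E → E sees]
E sees cat E => E sees sees cat E   [E → E sees]
E sees sees cat E => E sees sees sees cat E   [E → E sees]
E sees sees sees cat E => E sees sees sees sees cat E   [E → E sees]
E sees sees sees sees cat E => E sees sees sees sees sees cat E   [E → E sees]
E sees sees sees sees sees cat E => E sees sees sees sees sees sees cat E   [E → E sees]
E sees sees sees sees sees sees cat E => E sees sees sees sees sees sees sees cat E   [E → E sees]
E sees sees sees sees sees sees sees cat E => cat sees sees sees sees sees sees sees cat E   [E → cat]
cat sees sees sees sees sees sees sees cat E => cat sees sees sees sees sees sees sees cat cat   [E → cat]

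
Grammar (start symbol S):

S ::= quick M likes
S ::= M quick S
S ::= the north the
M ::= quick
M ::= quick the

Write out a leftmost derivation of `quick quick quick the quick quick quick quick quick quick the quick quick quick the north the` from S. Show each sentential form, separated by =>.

S => M quick S => quick quick S => quick quick M quick S => quick quick quick the quick S => quick quick quick the quick M quick S => quick quick quick the quick quick quick S => quick quick quick the quick quick quick M quick S => quick quick quick the quick quick quick quick quick S => quick quick quick the quick quick quick quick quick M quick S => quick quick quick the quick quick quick quick quick quick the quick S => quick quick quick the quick quick quick quick quick quick the quick M quick S => quick quick quick the quick quick quick quick quick quick the quick quick quick S => quick quick quick the quick quick quick quick quick quick the quick quick quick the north the

S => M quick S   [S ::= M quick S]
M quick S => quick quick S   [M ::= quick]
quick quick S => quick quick M quick S   [S ::= M quick S]
quick quick M quick S => quick quick quick the quick S   [M ::= quick the]
quick quick quick the quick S => quick quick quick the quick M quick S   [S ::= M quick S]
quick quick quick the quick M quick S => quick quick quick the quick quick quick S   [M ::= quick]
quick quick quick the quick quick quick S => quick quick quick the quick quick quick M quick S   [S ::= M quick S]
quick quick quick the quick quick quick M quick S => quick quick quick the quick quick quick quick quick S   [M ::= quick]
quick quick quick the quick quick quick quick quick S => quick quick quick the quick quick quick quick quick M quick S   [S ::= M quick S]
quick quick quick the quick quick quick quick quick M quick S => quick quick quick the quick quick quick quick quick quick the quick S   [M ::= quick the]
quick quick quick the quick quick quick quick quick quick the quick S => quick quick quick the quick quick quick quick quick quick the quick M quick S   [S ::= M quick S]
quick quick quick the quick quick quick quick quick quick the quick M quick S => quick quick quick the quick quick quick quick quick quick the quick quick quick S   [M ::= quick]
quick quick quick the quick quick quick quick quick quick the quick quick quick S => quick quick quick the quick quick quick quick quick quick the quick quick quick the north the   [S ::= the north the]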